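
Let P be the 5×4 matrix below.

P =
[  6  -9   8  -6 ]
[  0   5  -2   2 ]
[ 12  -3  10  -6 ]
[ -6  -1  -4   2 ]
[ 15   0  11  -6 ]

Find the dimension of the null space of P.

2

Row reduce to echelon form.
R3 ← R3 − (2)·R1: [0, 15, -6, 6]
R4 ← R4 + R1: [0, -10, 4, -4]
R5 ← R5 − (5/2)·R1: [0, 45/2, -9, 9]
R3 ← R3 − (3)·R2: [0, 0, 0, 0]
R4 ← R4 + (2)·R2: [0, 0, 0, 0]
R5 ← R5 − (9/2)·R2: [0, 0, 0, 0]
2 nonzero rows, so rank(P) = 2.
P has 4 columns; by rank–nullity, nullity = 4 − 2 = 2.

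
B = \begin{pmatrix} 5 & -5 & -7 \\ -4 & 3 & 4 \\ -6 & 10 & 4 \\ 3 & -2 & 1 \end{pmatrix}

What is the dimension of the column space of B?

3

Row reduce to echelon form.
R2 ← R2 + (4/5)·R1: [0, -1, -8/5]
R3 ← R3 + (6/5)·R1: [0, 4, -22/5]
R4 ← R4 − (3/5)·R1: [0, 1, 26/5]
R3 ← R3 + (4)·R2: [0, 0, -54/5]
R4 ← R4 + R2: [0, 0, 18/5]
R4 ← R4 + (1/3)·R3: [0, 0, 0]
Echelon form has 3 nonzero rows, so rank(B) = 3.
The column space has dimension equal to the rank: 3.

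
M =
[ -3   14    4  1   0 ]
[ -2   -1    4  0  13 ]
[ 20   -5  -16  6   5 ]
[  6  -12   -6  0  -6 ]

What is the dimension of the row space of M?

4

Row reduce to echelon form.
R2 ← R2 − (2/3)·R1: [0, -31/3, 4/3, -2/3, 13]
R3 ← R3 + (20/3)·R1: [0, 265/3, 32/3, 38/3, 5]
R4 ← R4 + (2)·R1: [0, 16, 2, 2, -6]
R3 ← R3 + (265/31)·R2: [0, 0, 684/31, 216/31, 3600/31]
R4 ← R4 + (48/31)·R2: [0, 0, 126/31, 30/31, 438/31]
R4 ← R4 − (7/38)·R3: [0, 0, 0, -6/19, -138/19]
Echelon form has 4 nonzero rows, so rank(M) = 4.
The row space has dimension equal to the rank: 4.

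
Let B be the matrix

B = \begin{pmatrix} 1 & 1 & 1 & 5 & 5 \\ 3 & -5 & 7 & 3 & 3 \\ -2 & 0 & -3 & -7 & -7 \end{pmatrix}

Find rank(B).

Row reduce to echelon form.
R2 ← R2 − (3)·R1: [0, -8, 4, -12, -12]
R3 ← R3 + (2)·R1: [0, 2, -1, 3, 3]
R3 ← R3 + (1/4)·R2: [0, 0, 0, 0, 0]
Echelon form has 2 nonzero rows, so rank(B) = 2.

2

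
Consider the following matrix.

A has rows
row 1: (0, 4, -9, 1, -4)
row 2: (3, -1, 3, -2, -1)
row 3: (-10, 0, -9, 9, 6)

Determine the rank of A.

Row reduce to echelon form.
Swap R1 ↔ R2
R3 ← R3 + (10/3)·R1: [0, -10/3, 1, 7/3, 8/3]
R3 ← R3 + (5/6)·R2: [0, 0, -13/2, 19/6, -2/3]
Echelon form has 3 nonzero rows, so rank(A) = 3.

3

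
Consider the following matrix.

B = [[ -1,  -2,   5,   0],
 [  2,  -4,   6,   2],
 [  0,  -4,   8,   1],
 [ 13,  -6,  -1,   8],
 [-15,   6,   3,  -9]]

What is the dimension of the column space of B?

Row reduce to echelon form.
R2 ← R2 + (2)·R1: [0, -8, 16, 2]
R4 ← R4 + (13)·R1: [0, -32, 64, 8]
R5 ← R5 − (15)·R1: [0, 36, -72, -9]
R3 ← R3 − (1/2)·R2: [0, 0, 0, 0]
R4 ← R4 − (4)·R2: [0, 0, 0, 0]
R5 ← R5 + (9/2)·R2: [0, 0, 0, 0]
Echelon form has 2 nonzero rows, so rank(B) = 2.
The column space has dimension equal to the rank: 2.

2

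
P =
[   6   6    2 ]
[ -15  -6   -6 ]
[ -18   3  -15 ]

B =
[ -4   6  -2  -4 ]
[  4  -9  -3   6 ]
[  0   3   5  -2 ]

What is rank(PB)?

First compute PB:
[[  0, -12, -20,   8],
 [ 36, -54,  18,  36],
 [ 84, -180, -48, 120]]
Now row reduce the product.
Swap R1 ↔ R2
R3 ← R3 − (7/3)·R1: [0, -54, -90, 36]
R3 ← R3 − (9/2)·R2: [0, 0, 0, 0]
2 nonzero rows, so rank(PB) = 2.

2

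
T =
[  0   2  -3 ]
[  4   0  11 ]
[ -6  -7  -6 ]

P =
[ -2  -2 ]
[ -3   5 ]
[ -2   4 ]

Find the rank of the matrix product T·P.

2

First compute TP:
[[  0,  -2],
 [-30,  36],
 [ 45, -47]]
Now row reduce the product.
Swap R1 ↔ R2
R3 ← R3 + (3/2)·R1: [0, 7]
R3 ← R3 + (7/2)·R2: [0, 0]
2 nonzero rows, so rank(TP) = 2.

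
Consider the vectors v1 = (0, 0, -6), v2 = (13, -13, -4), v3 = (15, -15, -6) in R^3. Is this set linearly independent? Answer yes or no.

Form the matrix with these vectors as rows and row reduce.
Swap R1 ↔ R2
R3 ← R3 − (15/13)·R1: [0, 0, -18/13]
R3 ← R3 − (3/13)·R2: [0, 0, 0]
2 nonzero rows, so the 3 vectors span a space of dimension 2.
Since 2 < 3, the vectors are linearly dependent.

no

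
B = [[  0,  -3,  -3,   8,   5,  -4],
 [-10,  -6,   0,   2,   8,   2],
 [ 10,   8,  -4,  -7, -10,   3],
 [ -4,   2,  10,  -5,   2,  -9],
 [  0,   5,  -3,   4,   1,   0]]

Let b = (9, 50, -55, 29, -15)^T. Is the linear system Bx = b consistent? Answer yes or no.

Row reduce the augmented matrix [B | b].
Swap R1 ↔ R2
R3 ← R3 + R1: [0, 2, -4, -5, -2, 5, -5]
R4 ← R4 − (2/5)·R1: [0, 22/5, 10, -29/5, -6/5, -49/5, 9]
R3 ← R3 + (2/3)·R2: [0, 0, -6, 1/3, 4/3, 7/3, 1]
R4 ← R4 + (22/15)·R2: [0, 0, 28/5, 89/15, 92/15, -47/3, 111/5]
R5 ← R5 + (5/3)·R2: [0, 0, -8, 52/3, 28/3, -20/3, 0]
R4 ← R4 + (14/15)·R3: [0, 0, 0, 281/45, 332/45, -607/45, 347/15]
R5 ← R5 − (4/3)·R3: [0, 0, 0, 152/9, 68/9, -88/9, -4/3]
R5 ← R5 − (760/281)·R4: [0, 0, 0, 0, -3484/281, 7504/281, -17956/281]
The echelon form has 5 nonzero rows, and every pivot lies in the first 6 columns, so rank(B) = rank([B|b]) = 5.
The system is consistent.

yes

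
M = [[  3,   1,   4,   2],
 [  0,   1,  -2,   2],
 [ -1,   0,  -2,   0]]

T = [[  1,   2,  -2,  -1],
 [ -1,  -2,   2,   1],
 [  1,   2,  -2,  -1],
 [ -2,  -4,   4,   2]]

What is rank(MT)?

First compute MT:
[[  2,   4,  -4,  -2],
 [ -7, -14,  14,   7],
 [ -3,  -6,   6,   3]]
Now row reduce the product.
R2 ← R2 + (7/2)·R1: [0, 0, 0, 0]
R3 ← R3 + (3/2)·R1: [0, 0, 0, 0]
1 nonzero row, so rank(MT) = 1.

1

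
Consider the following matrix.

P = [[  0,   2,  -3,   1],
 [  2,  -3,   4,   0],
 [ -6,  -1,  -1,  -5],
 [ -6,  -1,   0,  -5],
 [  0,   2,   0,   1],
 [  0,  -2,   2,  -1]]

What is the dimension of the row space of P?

Row reduce to echelon form.
Swap R1 ↔ R2
R3 ← R3 + (3)·R1: [0, -10, 11, -5]
R4 ← R4 + (3)·R1: [0, -10, 12, -5]
R3 ← R3 + (5)·R2: [0, 0, -4, 0]
R4 ← R4 + (5)·R2: [0, 0, -3, 0]
R5 ← R5 − R2: [0, 0, 3, 0]
R6 ← R6 + R2: [0, 0, -1, 0]
R4 ← R4 − (3/4)·R3: [0, 0, 0, 0]
R5 ← R5 + (3/4)·R3: [0, 0, 0, 0]
R6 ← R6 − (1/4)·R3: [0, 0, 0, 0]
Echelon form has 3 nonzero rows, so rank(P) = 3.
The row space has dimension equal to the rank: 3.

3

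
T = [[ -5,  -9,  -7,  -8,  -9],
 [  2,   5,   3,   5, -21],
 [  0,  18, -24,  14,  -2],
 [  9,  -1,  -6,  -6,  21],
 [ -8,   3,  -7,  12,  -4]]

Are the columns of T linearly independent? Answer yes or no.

Row reduce T to echelon form.
R2 ← R2 + (2/5)·R1: [0, 7/5, 1/5, 9/5, -123/5]
R4 ← R4 + (9/5)·R1: [0, -86/5, -93/5, -102/5, 24/5]
R5 ← R5 − (8/5)·R1: [0, 87/5, 21/5, 124/5, 52/5]
R3 ← R3 − (90/7)·R2: [0, 0, -186/7, -64/7, 2200/7]
R4 ← R4 + (86/7)·R2: [0, 0, -113/7, 12/7, -2082/7]
R5 ← R5 − (87/7)·R2: [0, 0, 12/7, 17/7, 2213/7]
R4 ← R4 − (113/186)·R3: [0, 0, 0, 676/93, -45418/93]
R5 ← R5 + (2/31)·R3: [0, 0, 0, 57/31, 10429/31]
R5 ← R5 − (171/676)·R4: [0, 0, 0, 0, 155465/338]
5 pivots among 5 columns.
Every column is a pivot column, so the columns are linearly independent.

yes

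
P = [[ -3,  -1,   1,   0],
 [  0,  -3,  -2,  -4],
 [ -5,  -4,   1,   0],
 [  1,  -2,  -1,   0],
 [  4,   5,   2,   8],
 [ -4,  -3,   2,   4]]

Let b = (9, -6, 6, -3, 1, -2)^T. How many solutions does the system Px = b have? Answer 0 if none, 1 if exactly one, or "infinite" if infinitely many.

0

Row reduce the augmented matrix [P | b].
R3 ← R3 − (5/3)·R1: [0, -7/3, -2/3, 0, -9]
R4 ← R4 + (1/3)·R1: [0, -7/3, -2/3, 0, 0]
R5 ← R5 + (4/3)·R1: [0, 11/3, 10/3, 8, 13]
R6 ← R6 − (4/3)·R1: [0, -5/3, 2/3, 4, -14]
R3 ← R3 − (7/9)·R2: [0, 0, 8/9, 28/9, -13/3]
R4 ← R4 − (7/9)·R2: [0, 0, 8/9, 28/9, 14/3]
R5 ← R5 + (11/9)·R2: [0, 0, 8/9, 28/9, 17/3]
R6 ← R6 − (5/9)·R2: [0, 0, 16/9, 56/9, -32/3]
R4 ← R4 − R3: [0, 0, 0, 0, 9]
R5 ← R5 − R3: [0, 0, 0, 0, 10]
R6 ← R6 − (2)·R3: [0, 0, 0, 0, -2]
R5 ← R5 − (10/9)·R4: [0, 0, 0, 0, 0]
R6 ← R6 + (2/9)·R4: [0, 0, 0, 0, 0]
The echelon form has 4 nonzero rows; the last pivot sits in the augmented column, so rank(P) = 3 but rank([P|b]) = 4.
Since the ranks differ, the system is inconsistent.
It has no solutions.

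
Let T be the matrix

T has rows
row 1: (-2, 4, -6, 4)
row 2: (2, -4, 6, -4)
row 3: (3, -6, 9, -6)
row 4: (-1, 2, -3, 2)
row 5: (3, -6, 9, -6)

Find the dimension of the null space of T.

Row reduce to echelon form.
R2 ← R2 + R1: [0, 0, 0, 0]
R3 ← R3 + (3/2)·R1: [0, 0, 0, 0]
R4 ← R4 − (1/2)·R1: [0, 0, 0, 0]
R5 ← R5 + (3/2)·R1: [0, 0, 0, 0]
1 nonzero row, so rank(T) = 1.
T has 4 columns; by rank–nullity, nullity = 4 − 1 = 3.

3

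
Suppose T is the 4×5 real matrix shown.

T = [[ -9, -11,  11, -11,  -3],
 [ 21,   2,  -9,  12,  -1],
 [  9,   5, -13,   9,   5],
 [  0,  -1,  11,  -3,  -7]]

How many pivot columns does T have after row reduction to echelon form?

3

Row reduce to echelon form.
R2 ← R2 + (7/3)·R1: [0, -71/3, 50/3, -41/3, -8]
R3 ← R3 + R1: [0, -6, -2, -2, 2]
R3 ← R3 − (18/71)·R2: [0, 0, -442/71, 104/71, 286/71]
R4 ← R4 − (3/71)·R2: [0, 0, 731/71, -172/71, -473/71]
R4 ← R4 + (43/26)·R3: [0, 0, 0, 0, 0]
Echelon form has 3 nonzero rows, so rank(T) = 3.
Each nonzero row contributes one pivot column: 3 pivot columns.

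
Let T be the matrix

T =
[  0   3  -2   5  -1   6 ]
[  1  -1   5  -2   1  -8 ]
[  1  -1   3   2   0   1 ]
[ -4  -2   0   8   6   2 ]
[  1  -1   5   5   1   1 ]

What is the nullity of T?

2

Row reduce to echelon form.
Swap R1 ↔ R2
R3 ← R3 − R1: [0, 0, -2, 4, -1, 9]
R4 ← R4 + (4)·R1: [0, -6, 20, 0, 10, -30]
R5 ← R5 − R1: [0, 0, 0, 7, 0, 9]
R4 ← R4 + (2)·R2: [0, 0, 16, 10, 8, -18]
R4 ← R4 + (8)·R3: [0, 0, 0, 42, 0, 54]
R5 ← R5 − (1/6)·R4: [0, 0, 0, 0, 0, 0]
4 nonzero rows, so rank(T) = 4.
T has 6 columns; by rank–nullity, nullity = 6 − 4 = 2.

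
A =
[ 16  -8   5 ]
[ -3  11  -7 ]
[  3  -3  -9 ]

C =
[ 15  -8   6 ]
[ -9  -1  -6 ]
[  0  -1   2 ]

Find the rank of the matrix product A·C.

3

First compute AC:
[[312, -125, 154],
 [-144,  20, -98],
 [ 72, -12,  18]]
Now row reduce the product.
R2 ← R2 + (6/13)·R1: [0, -490/13, -350/13]
R3 ← R3 − (3/13)·R1: [0, 219/13, -228/13]
R3 ← R3 + (219/490)·R2: [0, 0, -207/7]
3 nonzero rows, so rank(AC) = 3.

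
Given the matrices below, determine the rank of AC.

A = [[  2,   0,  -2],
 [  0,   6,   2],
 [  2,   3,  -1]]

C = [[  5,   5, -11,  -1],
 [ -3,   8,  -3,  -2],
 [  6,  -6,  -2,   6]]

First compute AC:
[[ -2,  22, -18, -14],
 [ -6,  36, -22,   0],
 [ -5,  40, -29, -14]]
Now row reduce the product.
R2 ← R2 − (3)·R1: [0, -30, 32, 42]
R3 ← R3 − (5/2)·R1: [0, -15, 16, 21]
R3 ← R3 − (1/2)·R2: [0, 0, 0, 0]
2 nonzero rows, so rank(AC) = 2.

2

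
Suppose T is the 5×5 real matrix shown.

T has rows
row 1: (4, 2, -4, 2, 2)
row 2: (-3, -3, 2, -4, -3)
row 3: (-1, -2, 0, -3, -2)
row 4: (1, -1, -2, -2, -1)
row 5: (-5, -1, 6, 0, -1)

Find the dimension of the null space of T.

3

Row reduce to echelon form.
R2 ← R2 + (3/4)·R1: [0, -3/2, -1, -5/2, -3/2]
R3 ← R3 + (1/4)·R1: [0, -3/2, -1, -5/2, -3/2]
R4 ← R4 − (1/4)·R1: [0, -3/2, -1, -5/2, -3/2]
R5 ← R5 + (5/4)·R1: [0, 3/2, 1, 5/2, 3/2]
R3 ← R3 − R2: [0, 0, 0, 0, 0]
R4 ← R4 − R2: [0, 0, 0, 0, 0]
R5 ← R5 + R2: [0, 0, 0, 0, 0]
2 nonzero rows, so rank(T) = 2.
T has 5 columns; by rank–nullity, nullity = 5 − 2 = 3.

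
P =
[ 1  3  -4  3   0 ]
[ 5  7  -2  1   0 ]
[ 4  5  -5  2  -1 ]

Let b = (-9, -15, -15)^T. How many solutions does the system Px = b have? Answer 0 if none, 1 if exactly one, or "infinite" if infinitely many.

Row reduce the augmented matrix [P | b].
R2 ← R2 − (5)·R1: [0, -8, 18, -14, 0, 30]
R3 ← R3 − (4)·R1: [0, -7, 11, -10, -1, 21]
R3 ← R3 − (7/8)·R2: [0, 0, -19/4, 9/4, -1, -21/4]
The echelon form has 3 nonzero rows, and every pivot lies in the first 5 columns, so rank(P) = rank([P|b]) = 3.
The system is consistent.
rank = 3 < 5 unknowns, so there are infinitely many solutions.

infinite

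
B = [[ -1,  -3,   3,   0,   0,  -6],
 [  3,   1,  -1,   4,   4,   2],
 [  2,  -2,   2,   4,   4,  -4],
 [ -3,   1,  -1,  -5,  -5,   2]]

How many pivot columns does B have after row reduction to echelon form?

2

Row reduce to echelon form.
R2 ← R2 + (3)·R1: [0, -8, 8, 4, 4, -16]
R3 ← R3 + (2)·R1: [0, -8, 8, 4, 4, -16]
R4 ← R4 − (3)·R1: [0, 10, -10, -5, -5, 20]
R3 ← R3 − R2: [0, 0, 0, 0, 0, 0]
R4 ← R4 + (5/4)·R2: [0, 0, 0, 0, 0, 0]
Echelon form has 2 nonzero rows, so rank(B) = 2.
Each nonzero row contributes one pivot column: 2 pivot columns.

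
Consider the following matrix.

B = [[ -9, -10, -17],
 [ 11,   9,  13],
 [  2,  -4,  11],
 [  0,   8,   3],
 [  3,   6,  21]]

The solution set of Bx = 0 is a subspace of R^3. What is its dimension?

Row reduce to echelon form.
R2 ← R2 + (11/9)·R1: [0, -29/9, -70/9]
R3 ← R3 + (2/9)·R1: [0, -56/9, 65/9]
R5 ← R5 + (1/3)·R1: [0, 8/3, 46/3]
R3 ← R3 − (56/29)·R2: [0, 0, 645/29]
R4 ← R4 + (72/29)·R2: [0, 0, -473/29]
R5 ← R5 + (24/29)·R2: [0, 0, 258/29]
R4 ← R4 + (11/15)·R3: [0, 0, 0]
R5 ← R5 − (2/5)·R3: [0, 0, 0]
3 nonzero rows, so rank(B) = 3.
B has 3 columns; by rank–nullity, nullity = 3 − 3 = 0.

0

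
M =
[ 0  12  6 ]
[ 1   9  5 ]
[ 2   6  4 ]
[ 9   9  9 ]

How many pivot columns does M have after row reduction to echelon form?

2

Row reduce to echelon form.
Swap R1 ↔ R2
R3 ← R3 − (2)·R1: [0, -12, -6]
R4 ← R4 − (9)·R1: [0, -72, -36]
R3 ← R3 + R2: [0, 0, 0]
R4 ← R4 + (6)·R2: [0, 0, 0]
Echelon form has 2 nonzero rows, so rank(M) = 2.
Each nonzero row contributes one pivot column: 2 pivot columns.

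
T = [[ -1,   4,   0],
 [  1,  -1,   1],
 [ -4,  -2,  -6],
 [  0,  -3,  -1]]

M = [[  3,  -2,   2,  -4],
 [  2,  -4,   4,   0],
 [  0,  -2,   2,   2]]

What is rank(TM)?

First compute TM:
[[  5, -14,  14,   4],
 [  1,   0,   0,  -2],
 [-16,  28, -28,   4],
 [ -6,  14, -14,  -2]]
Now row reduce the product.
R2 ← R2 − (1/5)·R1: [0, 14/5, -14/5, -14/5]
R3 ← R3 + (16/5)·R1: [0, -84/5, 84/5, 84/5]
R4 ← R4 + (6/5)·R1: [0, -14/5, 14/5, 14/5]
R3 ← R3 + (6)·R2: [0, 0, 0, 0]
R4 ← R4 + R2: [0, 0, 0, 0]
2 nonzero rows, so rank(TM) = 2.

2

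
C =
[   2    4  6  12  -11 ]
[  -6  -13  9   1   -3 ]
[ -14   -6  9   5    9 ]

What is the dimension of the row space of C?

Row reduce to echelon form.
R2 ← R2 + (3)·R1: [0, -1, 27, 37, -36]
R3 ← R3 + (7)·R1: [0, 22, 51, 89, -68]
R3 ← R3 + (22)·R2: [0, 0, 645, 903, -860]
Echelon form has 3 nonzero rows, so rank(C) = 3.
The row space has dimension equal to the rank: 3.

3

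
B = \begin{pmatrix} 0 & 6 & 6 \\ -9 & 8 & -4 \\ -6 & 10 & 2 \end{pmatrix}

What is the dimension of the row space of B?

Row reduce to echelon form.
Swap R1 ↔ R2
R3 ← R3 − (2/3)·R1: [0, 14/3, 14/3]
R3 ← R3 − (7/9)·R2: [0, 0, 0]
Echelon form has 2 nonzero rows, so rank(B) = 2.
The row space has dimension equal to the rank: 2.

2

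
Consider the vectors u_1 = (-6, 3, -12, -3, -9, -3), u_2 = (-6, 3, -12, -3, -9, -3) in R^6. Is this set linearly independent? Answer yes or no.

Form the matrix with these vectors as rows and row reduce.
R2 ← R2 − R1: [0, 0, 0, 0, 0, 0]
1 nonzero row, so the 2 vectors span a space of dimension 1.
Since 1 < 2, the vectors are linearly dependent.

no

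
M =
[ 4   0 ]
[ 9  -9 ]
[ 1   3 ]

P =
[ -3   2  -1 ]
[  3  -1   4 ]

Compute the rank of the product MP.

First compute MP:
[[-12,   8,  -4],
 [-54,  27, -45],
 [  6,  -1,  11]]
Now row reduce the product.
R2 ← R2 − (9/2)·R1: [0, -9, -27]
R3 ← R3 + (1/2)·R1: [0, 3, 9]
R3 ← R3 + (1/3)·R2: [0, 0, 0]
2 nonzero rows, so rank(MP) = 2.

2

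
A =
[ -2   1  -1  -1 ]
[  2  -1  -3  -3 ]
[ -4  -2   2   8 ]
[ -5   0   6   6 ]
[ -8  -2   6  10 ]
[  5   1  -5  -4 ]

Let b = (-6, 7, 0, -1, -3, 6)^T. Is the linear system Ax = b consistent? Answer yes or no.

Row reduce the augmented matrix [A | b].
R2 ← R2 + R1: [0, 0, -4, -4, 1]
R3 ← R3 − (2)·R1: [0, -4, 4, 10, 12]
R4 ← R4 − (5/2)·R1: [0, -5/2, 17/2, 17/2, 14]
R5 ← R5 − (4)·R1: [0, -6, 10, 14, 21]
R6 ← R6 + (5/2)·R1: [0, 7/2, -15/2, -13/2, -9]
Swap R2 ↔ R3
R4 ← R4 − (5/8)·R2: [0, 0, 6, 9/4, 13/2]
R5 ← R5 − (3/2)·R2: [0, 0, 4, -1, 3]
R6 ← R6 + (7/8)·R2: [0, 0, -4, 9/4, 3/2]
R4 ← R4 + (3/2)·R3: [0, 0, 0, -15/4, 8]
R5 ← R5 + R3: [0, 0, 0, -5, 4]
R6 ← R6 − R3: [0, 0, 0, 25/4, 1/2]
R5 ← R5 − (4/3)·R4: [0, 0, 0, 0, -20/3]
R6 ← R6 + (5/3)·R4: [0, 0, 0, 0, 83/6]
R6 ← R6 + (83/40)·R5: [0, 0, 0, 0, 0]
The echelon form has 5 nonzero rows; the last pivot sits in the augmented column, so rank(A) = 4 but rank([A|b]) = 5.
Since the ranks differ, the system is inconsistent.

no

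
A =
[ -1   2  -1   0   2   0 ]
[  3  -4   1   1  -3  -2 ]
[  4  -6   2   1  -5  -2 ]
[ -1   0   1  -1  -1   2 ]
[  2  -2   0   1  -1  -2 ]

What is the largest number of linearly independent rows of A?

Row reduce to echelon form.
R2 ← R2 + (3)·R1: [0, 2, -2, 1, 3, -2]
R3 ← R3 + (4)·R1: [0, 2, -2, 1, 3, -2]
R4 ← R4 − R1: [0, -2, 2, -1, -3, 2]
R5 ← R5 + (2)·R1: [0, 2, -2, 1, 3, -2]
R3 ← R3 − R2: [0, 0, 0, 0, 0, 0]
R4 ← R4 + R2: [0, 0, 0, 0, 0, 0]
R5 ← R5 − R2: [0, 0, 0, 0, 0, 0]
Echelon form has 2 nonzero rows, so rank(A) = 2.
The rank gives the maximum number of linearly independent rows: 2.

2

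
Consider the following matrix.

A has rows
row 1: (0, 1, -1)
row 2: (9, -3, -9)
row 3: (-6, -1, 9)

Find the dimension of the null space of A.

Row reduce to echelon form.
Swap R1 ↔ R2
R3 ← R3 + (2/3)·R1: [0, -3, 3]
R3 ← R3 + (3)·R2: [0, 0, 0]
2 nonzero rows, so rank(A) = 2.
A has 3 columns; by rank–nullity, nullity = 3 − 2 = 1.

1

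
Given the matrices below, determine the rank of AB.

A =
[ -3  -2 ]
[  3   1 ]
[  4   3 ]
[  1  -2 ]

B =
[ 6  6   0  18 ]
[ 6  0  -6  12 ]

2

First compute AB:
[[-30, -18,  12, -78],
 [ 24,  18,  -6,  66],
 [ 42,  24, -18, 108],
 [ -6,   6,  12,  -6]]
Now row reduce the product.
R2 ← R2 + (4/5)·R1: [0, 18/5, 18/5, 18/5]
R3 ← R3 + (7/5)·R1: [0, -6/5, -6/5, -6/5]
R4 ← R4 − (1/5)·R1: [0, 48/5, 48/5, 48/5]
R3 ← R3 + (1/3)·R2: [0, 0, 0, 0]
R4 ← R4 − (8/3)·R2: [0, 0, 0, 0]
2 nonzero rows, so rank(AB) = 2.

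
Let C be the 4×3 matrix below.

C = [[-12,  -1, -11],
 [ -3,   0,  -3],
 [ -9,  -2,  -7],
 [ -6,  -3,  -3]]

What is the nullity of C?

Row reduce to echelon form.
R2 ← R2 − (1/4)·R1: [0, 1/4, -1/4]
R3 ← R3 − (3/4)·R1: [0, -5/4, 5/4]
R4 ← R4 − (1/2)·R1: [0, -5/2, 5/2]
R3 ← R3 + (5)·R2: [0, 0, 0]
R4 ← R4 + (10)·R2: [0, 0, 0]
2 nonzero rows, so rank(C) = 2.
C has 3 columns; by rank–nullity, nullity = 3 − 2 = 1.

1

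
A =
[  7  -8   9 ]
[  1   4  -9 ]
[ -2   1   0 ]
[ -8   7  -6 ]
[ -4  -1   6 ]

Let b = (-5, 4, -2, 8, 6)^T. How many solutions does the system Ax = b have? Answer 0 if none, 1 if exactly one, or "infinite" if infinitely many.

Row reduce the augmented matrix [A | b].
R2 ← R2 − (1/7)·R1: [0, 36/7, -72/7, 33/7]
R3 ← R3 + (2/7)·R1: [0, -9/7, 18/7, -24/7]
R4 ← R4 + (8/7)·R1: [0, -15/7, 30/7, 16/7]
R5 ← R5 + (4/7)·R1: [0, -39/7, 78/7, 22/7]
R3 ← R3 + (1/4)·R2: [0, 0, 0, -9/4]
R4 ← R4 + (5/12)·R2: [0, 0, 0, 17/4]
R5 ← R5 + (13/12)·R2: [0, 0, 0, 33/4]
R4 ← R4 + (17/9)·R3: [0, 0, 0, 0]
R5 ← R5 + (11/3)·R3: [0, 0, 0, 0]
The echelon form has 3 nonzero rows; the last pivot sits in the augmented column, so rank(A) = 2 but rank([A|b]) = 3.
Since the ranks differ, the system is inconsistent.
It has no solutions.

0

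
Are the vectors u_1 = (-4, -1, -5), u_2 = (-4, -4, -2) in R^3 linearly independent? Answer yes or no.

Form the matrix with these vectors as rows and row reduce.
R2 ← R2 − R1: [0, -3, 3]
2 nonzero rows, so the 2 vectors span a space of dimension 2.
Since 2 = 2, the vectors are linearly independent.

yes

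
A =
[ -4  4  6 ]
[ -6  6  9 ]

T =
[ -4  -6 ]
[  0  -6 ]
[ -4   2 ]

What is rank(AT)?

First compute AT:
[[ -8,  12],
 [-12,  18]]
Now row reduce the product.
R2 ← R2 − (3/2)·R1: [0, 0]
1 nonzero row, so rank(AT) = 1.

1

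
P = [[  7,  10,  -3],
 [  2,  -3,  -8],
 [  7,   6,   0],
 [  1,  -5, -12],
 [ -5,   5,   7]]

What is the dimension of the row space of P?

3

Row reduce to echelon form.
R2 ← R2 − (2/7)·R1: [0, -41/7, -50/7]
R3 ← R3 − R1: [0, -4, 3]
R4 ← R4 − (1/7)·R1: [0, -45/7, -81/7]
R5 ← R5 + (5/7)·R1: [0, 85/7, 34/7]
R3 ← R3 − (28/41)·R2: [0, 0, 323/41]
R4 ← R4 − (45/41)·R2: [0, 0, -153/41]
R5 ← R5 + (85/41)·R2: [0, 0, -408/41]
R4 ← R4 + (9/19)·R3: [0, 0, 0]
R5 ← R5 + (24/19)·R3: [0, 0, 0]
Echelon form has 3 nonzero rows, so rank(P) = 3.
The row space has dimension equal to the rank: 3.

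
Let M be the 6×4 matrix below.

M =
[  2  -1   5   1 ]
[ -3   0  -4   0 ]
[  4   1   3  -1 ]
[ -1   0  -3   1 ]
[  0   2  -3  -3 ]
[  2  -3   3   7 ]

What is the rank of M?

Row reduce to echelon form.
R2 ← R2 + (3/2)·R1: [0, -3/2, 7/2, 3/2]
R3 ← R3 − (2)·R1: [0, 3, -7, -3]
R4 ← R4 + (1/2)·R1: [0, -1/2, -1/2, 3/2]
R6 ← R6 − R1: [0, -2, -2, 6]
R3 ← R3 + (2)·R2: [0, 0, 0, 0]
R4 ← R4 − (1/3)·R2: [0, 0, -5/3, 1]
R5 ← R5 + (4/3)·R2: [0, 0, 5/3, -1]
R6 ← R6 − (4/3)·R2: [0, 0, -20/3, 4]
Swap R3 ↔ R4
R5 ← R5 + R3: [0, 0, 0, 0]
R6 ← R6 − (4)·R3: [0, 0, 0, 0]
Echelon form has 3 nonzero rows, so rank(M) = 3.

3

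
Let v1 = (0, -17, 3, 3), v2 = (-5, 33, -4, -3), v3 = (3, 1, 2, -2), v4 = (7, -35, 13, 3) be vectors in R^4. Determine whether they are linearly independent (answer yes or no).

Form the matrix with these vectors as rows and row reduce.
Swap R1 ↔ R2
R3 ← R3 + (3/5)·R1: [0, 104/5, -2/5, -19/5]
R4 ← R4 + (7/5)·R1: [0, 56/5, 37/5, -6/5]
R3 ← R3 + (104/85)·R2: [0, 0, 278/85, -11/85]
R4 ← R4 + (56/85)·R2: [0, 0, 797/85, 66/85]
R4 ← R4 − (797/278)·R3: [0, 0, 0, 319/278]
4 nonzero rows, so the 4 vectors span a space of dimension 4.
Since 4 = 4, the vectors are linearly independent.

yes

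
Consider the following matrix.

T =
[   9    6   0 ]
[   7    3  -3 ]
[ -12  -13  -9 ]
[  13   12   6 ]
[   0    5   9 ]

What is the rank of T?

2

Row reduce to echelon form.
R2 ← R2 − (7/9)·R1: [0, -5/3, -3]
R3 ← R3 + (4/3)·R1: [0, -5, -9]
R4 ← R4 − (13/9)·R1: [0, 10/3, 6]
R3 ← R3 − (3)·R2: [0, 0, 0]
R4 ← R4 + (2)·R2: [0, 0, 0]
R5 ← R5 + (3)·R2: [0, 0, 0]
Echelon form has 2 nonzero rows, so rank(T) = 2.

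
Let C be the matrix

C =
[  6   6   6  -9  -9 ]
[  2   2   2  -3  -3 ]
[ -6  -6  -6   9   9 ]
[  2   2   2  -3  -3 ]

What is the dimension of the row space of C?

1

Row reduce to echelon form.
R2 ← R2 − (1/3)·R1: [0, 0, 0, 0, 0]
R3 ← R3 + R1: [0, 0, 0, 0, 0]
R4 ← R4 − (1/3)·R1: [0, 0, 0, 0, 0]
Echelon form has 1 nonzero row, so rank(C) = 1.
The row space has dimension equal to the rank: 1.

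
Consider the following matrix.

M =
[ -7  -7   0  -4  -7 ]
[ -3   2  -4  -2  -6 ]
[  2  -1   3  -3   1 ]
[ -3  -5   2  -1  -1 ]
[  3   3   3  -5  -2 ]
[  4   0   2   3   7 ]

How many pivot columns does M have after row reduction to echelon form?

Row reduce to echelon form.
R2 ← R2 − (3/7)·R1: [0, 5, -4, -2/7, -3]
R3 ← R3 + (2/7)·R1: [0, -3, 3, -29/7, -1]
R4 ← R4 − (3/7)·R1: [0, -2, 2, 5/7, 2]
R5 ← R5 + (3/7)·R1: [0, 0, 3, -47/7, -5]
R6 ← R6 + (4/7)·R1: [0, -4, 2, 5/7, 3]
R3 ← R3 + (3/5)·R2: [0, 0, 3/5, -151/35, -14/5]
R4 ← R4 + (2/5)·R2: [0, 0, 2/5, 3/5, 4/5]
R6 ← R6 + (4/5)·R2: [0, 0, -6/5, 17/35, 3/5]
R4 ← R4 − (2/3)·R3: [0, 0, 0, 73/21, 8/3]
R5 ← R5 − (5)·R3: [0, 0, 0, 104/7, 9]
R6 ← R6 + (2)·R3: [0, 0, 0, -57/7, -5]
R5 ← R5 − (312/73)·R4: [0, 0, 0, 0, -175/73]
R6 ← R6 + (171/73)·R4: [0, 0, 0, 0, 91/73]
R6 ← R6 + (13/25)·R5: [0, 0, 0, 0, 0]
Echelon form has 5 nonzero rows, so rank(M) = 5.
Each nonzero row contributes one pivot column: 5 pivot columns.

5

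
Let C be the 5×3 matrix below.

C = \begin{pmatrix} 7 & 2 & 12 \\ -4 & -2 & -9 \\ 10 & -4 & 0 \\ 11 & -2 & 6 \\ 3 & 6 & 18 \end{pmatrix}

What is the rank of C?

2

Row reduce to echelon form.
R2 ← R2 + (4/7)·R1: [0, -6/7, -15/7]
R3 ← R3 − (10/7)·R1: [0, -48/7, -120/7]
R4 ← R4 − (11/7)·R1: [0, -36/7, -90/7]
R5 ← R5 − (3/7)·R1: [0, 36/7, 90/7]
R3 ← R3 − (8)·R2: [0, 0, 0]
R4 ← R4 − (6)·R2: [0, 0, 0]
R5 ← R5 + (6)·R2: [0, 0, 0]
Echelon form has 2 nonzero rows, so rank(C) = 2.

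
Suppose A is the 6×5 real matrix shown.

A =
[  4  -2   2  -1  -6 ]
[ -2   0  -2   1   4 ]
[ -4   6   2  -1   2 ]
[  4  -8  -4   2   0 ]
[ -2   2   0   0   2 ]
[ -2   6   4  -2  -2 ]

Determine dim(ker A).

Row reduce to echelon form.
R2 ← R2 + (1/2)·R1: [0, -1, -1, 1/2, 1]
R3 ← R3 + R1: [0, 4, 4, -2, -4]
R4 ← R4 − R1: [0, -6, -6, 3, 6]
R5 ← R5 + (1/2)·R1: [0, 1, 1, -1/2, -1]
R6 ← R6 + (1/2)·R1: [0, 5, 5, -5/2, -5]
R3 ← R3 + (4)·R2: [0, 0, 0, 0, 0]
R4 ← R4 − (6)·R2: [0, 0, 0, 0, 0]
R5 ← R5 + R2: [0, 0, 0, 0, 0]
R6 ← R6 + (5)·R2: [0, 0, 0, 0, 0]
2 nonzero rows, so rank(A) = 2.
A has 5 columns; by rank–nullity, nullity = 5 − 2 = 3.

3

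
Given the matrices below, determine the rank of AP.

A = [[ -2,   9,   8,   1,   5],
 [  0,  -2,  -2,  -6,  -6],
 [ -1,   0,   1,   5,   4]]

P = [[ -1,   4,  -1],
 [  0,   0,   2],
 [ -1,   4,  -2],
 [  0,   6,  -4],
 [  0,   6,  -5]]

3

First compute AP:
[[ -6,  60, -25],
 [  2, -80,  54],
 [  0,  54, -41]]
Now row reduce the product.
R2 ← R2 + (1/3)·R1: [0, -60, 137/3]
R3 ← R3 + (9/10)·R2: [0, 0, 1/10]
3 nonzero rows, so rank(AP) = 3.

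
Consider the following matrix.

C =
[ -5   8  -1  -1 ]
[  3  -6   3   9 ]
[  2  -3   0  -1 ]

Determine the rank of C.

2

Row reduce to echelon form.
R2 ← R2 + (3/5)·R1: [0, -6/5, 12/5, 42/5]
R3 ← R3 + (2/5)·R1: [0, 1/5, -2/5, -7/5]
R3 ← R3 + (1/6)·R2: [0, 0, 0, 0]
Echelon form has 2 nonzero rows, so rank(C) = 2.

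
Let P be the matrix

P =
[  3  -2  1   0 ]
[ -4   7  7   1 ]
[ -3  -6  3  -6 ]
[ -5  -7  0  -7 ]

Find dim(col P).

3

Row reduce to echelon form.
R2 ← R2 + (4/3)·R1: [0, 13/3, 25/3, 1]
R3 ← R3 + R1: [0, -8, 4, -6]
R4 ← R4 + (5/3)·R1: [0, -31/3, 5/3, -7]
R3 ← R3 + (24/13)·R2: [0, 0, 252/13, -54/13]
R4 ← R4 + (31/13)·R2: [0, 0, 280/13, -60/13]
R4 ← R4 − (10/9)·R3: [0, 0, 0, 0]
Echelon form has 3 nonzero rows, so rank(P) = 3.
The column space has dimension equal to the rank: 3.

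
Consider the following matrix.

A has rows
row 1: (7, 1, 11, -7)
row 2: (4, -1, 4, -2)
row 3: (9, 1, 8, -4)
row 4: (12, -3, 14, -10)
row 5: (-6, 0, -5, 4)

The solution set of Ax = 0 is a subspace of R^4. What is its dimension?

0

Row reduce to echelon form.
R2 ← R2 − (4/7)·R1: [0, -11/7, -16/7, 2]
R3 ← R3 − (9/7)·R1: [0, -2/7, -43/7, 5]
R4 ← R4 − (12/7)·R1: [0, -33/7, -34/7, 2]
R5 ← R5 + (6/7)·R1: [0, 6/7, 31/7, -2]
R3 ← R3 − (2/11)·R2: [0, 0, -63/11, 51/11]
R4 ← R4 − (3)·R2: [0, 0, 2, -4]
R5 ← R5 + (6/11)·R2: [0, 0, 35/11, -10/11]
R4 ← R4 + (22/63)·R3: [0, 0, 0, -50/21]
R5 ← R5 + (5/9)·R3: [0, 0, 0, 5/3]
R5 ← R5 + (7/10)·R4: [0, 0, 0, 0]
4 nonzero rows, so rank(A) = 4.
A has 4 columns; by rank–nullity, nullity = 4 − 4 = 0.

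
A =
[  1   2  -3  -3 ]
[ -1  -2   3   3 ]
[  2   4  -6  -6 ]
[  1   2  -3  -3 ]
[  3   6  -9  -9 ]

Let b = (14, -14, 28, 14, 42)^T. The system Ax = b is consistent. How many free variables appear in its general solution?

3

Row reduce the augmented matrix [A | b].
R2 ← R2 + R1: [0, 0, 0, 0, 0]
R3 ← R3 − (2)·R1: [0, 0, 0, 0, 0]
R4 ← R4 − R1: [0, 0, 0, 0, 0]
R5 ← R5 − (3)·R1: [0, 0, 0, 0, 0]
The echelon form has 1 nonzero rows, and every pivot lies in the first 4 columns, so rank(A) = rank([A|b]) = 1.
The system is consistent.
Free variables = (unknowns) − (rank) = 4 − 1 = 3.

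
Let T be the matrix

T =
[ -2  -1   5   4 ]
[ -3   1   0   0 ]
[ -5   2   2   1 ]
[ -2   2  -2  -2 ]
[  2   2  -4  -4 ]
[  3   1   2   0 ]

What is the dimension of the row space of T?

Row reduce to echelon form.
R2 ← R2 − (3/2)·R1: [0, 5/2, -15/2, -6]
R3 ← R3 − (5/2)·R1: [0, 9/2, -21/2, -9]
R4 ← R4 − R1: [0, 3, -7, -6]
R5 ← R5 + R1: [0, 1, 1, 0]
R6 ← R6 + (3/2)·R1: [0, -1/2, 19/2, 6]
R3 ← R3 − (9/5)·R2: [0, 0, 3, 9/5]
R4 ← R4 − (6/5)·R2: [0, 0, 2, 6/5]
R5 ← R5 − (2/5)·R2: [0, 0, 4, 12/5]
R6 ← R6 + (1/5)·R2: [0, 0, 8, 24/5]
R4 ← R4 − (2/3)·R3: [0, 0, 0, 0]
R5 ← R5 − (4/3)·R3: [0, 0, 0, 0]
R6 ← R6 − (8/3)·R3: [0, 0, 0, 0]
Echelon form has 3 nonzero rows, so rank(T) = 3.
The row space has dimension equal to the rank: 3.

3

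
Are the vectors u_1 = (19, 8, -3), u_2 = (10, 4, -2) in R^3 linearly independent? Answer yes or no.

Form the matrix with these vectors as rows and row reduce.
R2 ← R2 − (10/19)·R1: [0, -4/19, -8/19]
2 nonzero rows, so the 2 vectors span a space of dimension 2.
Since 2 = 2, the vectors are linearly independent.

yes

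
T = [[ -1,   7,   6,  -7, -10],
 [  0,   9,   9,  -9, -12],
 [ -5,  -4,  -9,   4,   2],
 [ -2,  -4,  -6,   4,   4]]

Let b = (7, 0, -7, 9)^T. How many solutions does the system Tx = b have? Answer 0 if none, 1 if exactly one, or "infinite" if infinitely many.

Row reduce the augmented matrix [T | b].
R3 ← R3 − (5)·R1: [0, -39, -39, 39, 52, -42]
R4 ← R4 − (2)·R1: [0, -18, -18, 18, 24, -5]
R3 ← R3 + (13/3)·R2: [0, 0, 0, 0, 0, -42]
R4 ← R4 + (2)·R2: [0, 0, 0, 0, 0, -5]
R4 ← R4 − (5/42)·R3: [0, 0, 0, 0, 0, 0]
The echelon form has 3 nonzero rows; the last pivot sits in the augmented column, so rank(T) = 2 but rank([T|b]) = 3.
Since the ranks differ, the system is inconsistent.
It has no solutions.

0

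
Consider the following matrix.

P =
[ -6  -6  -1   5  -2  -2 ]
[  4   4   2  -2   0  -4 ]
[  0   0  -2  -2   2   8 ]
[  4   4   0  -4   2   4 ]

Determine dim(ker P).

4

Row reduce to echelon form.
R2 ← R2 + (2/3)·R1: [0, 0, 4/3, 4/3, -4/3, -16/3]
R4 ← R4 + (2/3)·R1: [0, 0, -2/3, -2/3, 2/3, 8/3]
R3 ← R3 + (3/2)·R2: [0, 0, 0, 0, 0, 0]
R4 ← R4 + (1/2)·R2: [0, 0, 0, 0, 0, 0]
2 nonzero rows, so rank(P) = 2.
P has 6 columns; by rank–nullity, nullity = 6 − 2 = 4.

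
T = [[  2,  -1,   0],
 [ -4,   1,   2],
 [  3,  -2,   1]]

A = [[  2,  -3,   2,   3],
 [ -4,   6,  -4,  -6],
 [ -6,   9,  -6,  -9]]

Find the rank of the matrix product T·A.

1

First compute TA:
[[  8, -12,   8,  12],
 [-24,  36, -24, -36],
 [  8, -12,   8,  12]]
Now row reduce the product.
R2 ← R2 + (3)·R1: [0, 0, 0, 0]
R3 ← R3 − R1: [0, 0, 0, 0]
1 nonzero row, so rank(TA) = 1.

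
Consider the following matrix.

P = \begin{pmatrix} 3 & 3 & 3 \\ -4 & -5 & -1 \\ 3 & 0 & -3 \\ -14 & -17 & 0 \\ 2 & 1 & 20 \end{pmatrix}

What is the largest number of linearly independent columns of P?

3

Row reduce to echelon form.
R2 ← R2 + (4/3)·R1: [0, -1, 3]
R3 ← R3 − R1: [0, -3, -6]
R4 ← R4 + (14/3)·R1: [0, -3, 14]
R5 ← R5 − (2/3)·R1: [0, -1, 18]
R3 ← R3 − (3)·R2: [0, 0, -15]
R4 ← R4 − (3)·R2: [0, 0, 5]
R5 ← R5 − R2: [0, 0, 15]
R4 ← R4 + (1/3)·R3: [0, 0, 0]
R5 ← R5 + R3: [0, 0, 0]
Echelon form has 3 nonzero rows, so rank(P) = 3.
The rank gives the maximum number of linearly independent columns: 3.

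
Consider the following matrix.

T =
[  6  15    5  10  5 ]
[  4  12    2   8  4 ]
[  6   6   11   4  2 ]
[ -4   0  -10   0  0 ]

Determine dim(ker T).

3

Row reduce to echelon form.
R2 ← R2 − (2/3)·R1: [0, 2, -4/3, 4/3, 2/3]
R3 ← R3 − R1: [0, -9, 6, -6, -3]
R4 ← R4 + (2/3)·R1: [0, 10, -20/3, 20/3, 10/3]
R3 ← R3 + (9/2)·R2: [0, 0, 0, 0, 0]
R4 ← R4 − (5)·R2: [0, 0, 0, 0, 0]
2 nonzero rows, so rank(T) = 2.
T has 5 columns; by rank–nullity, nullity = 5 − 2 = 3.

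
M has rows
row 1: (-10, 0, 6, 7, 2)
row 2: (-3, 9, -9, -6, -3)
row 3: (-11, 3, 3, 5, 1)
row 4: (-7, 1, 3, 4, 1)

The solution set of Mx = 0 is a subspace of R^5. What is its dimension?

Row reduce to echelon form.
R2 ← R2 − (3/10)·R1: [0, 9, -54/5, -81/10, -18/5]
R3 ← R3 − (11/10)·R1: [0, 3, -18/5, -27/10, -6/5]
R4 ← R4 − (7/10)·R1: [0, 1, -6/5, -9/10, -2/5]
R3 ← R3 − (1/3)·R2: [0, 0, 0, 0, 0]
R4 ← R4 − (1/9)·R2: [0, 0, 0, 0, 0]
2 nonzero rows, so rank(M) = 2.
M has 5 columns; by rank–nullity, nullity = 5 − 2 = 3.

3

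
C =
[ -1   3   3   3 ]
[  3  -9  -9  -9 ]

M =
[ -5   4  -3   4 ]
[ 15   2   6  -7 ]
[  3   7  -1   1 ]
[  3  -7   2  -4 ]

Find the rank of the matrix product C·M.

1

First compute CM:
[[ 68,   2,  24, -34],
 [-204,  -6, -72, 102]]
Now row reduce the product.
R2 ← R2 + (3)·R1: [0, 0, 0, 0]
1 nonzero row, so rank(CM) = 1.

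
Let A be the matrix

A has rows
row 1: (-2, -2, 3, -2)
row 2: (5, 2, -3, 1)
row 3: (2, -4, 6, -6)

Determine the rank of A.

Row reduce to echelon form.
R2 ← R2 + (5/2)·R1: [0, -3, 9/2, -4]
R3 ← R3 + R1: [0, -6, 9, -8]
R3 ← R3 − (2)·R2: [0, 0, 0, 0]
Echelon form has 2 nonzero rows, so rank(A) = 2.

2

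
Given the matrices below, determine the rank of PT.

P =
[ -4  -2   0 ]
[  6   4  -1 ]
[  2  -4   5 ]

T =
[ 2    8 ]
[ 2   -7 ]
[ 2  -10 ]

First compute PT:
[[-12, -18],
 [ 18,  30],
 [  6,  -6]]
Now row reduce the product.
R2 ← R2 + (3/2)·R1: [0, 3]
R3 ← R3 + (1/2)·R1: [0, -15]
R3 ← R3 + (5)·R2: [0, 0]
2 nonzero rows, so rank(PT) = 2.

2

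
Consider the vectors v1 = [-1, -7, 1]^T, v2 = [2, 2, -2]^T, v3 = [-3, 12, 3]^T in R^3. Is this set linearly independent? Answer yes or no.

no

Form the matrix with these vectors as rows and row reduce.
R2 ← R2 + (2)·R1: [0, -12, 0]
R3 ← R3 − (3)·R1: [0, 33, 0]
R3 ← R3 + (11/4)·R2: [0, 0, 0]
2 nonzero rows, so the 3 vectors span a space of dimension 2.
Since 2 < 3, the vectors are linearly dependent.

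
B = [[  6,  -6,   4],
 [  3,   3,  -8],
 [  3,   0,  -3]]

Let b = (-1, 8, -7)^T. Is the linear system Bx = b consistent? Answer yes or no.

no

Row reduce the augmented matrix [B | b].
R2 ← R2 − (1/2)·R1: [0, 6, -10, 17/2]
R3 ← R3 − (1/2)·R1: [0, 3, -5, -13/2]
R3 ← R3 − (1/2)·R2: [0, 0, 0, -43/4]
The echelon form has 3 nonzero rows; the last pivot sits in the augmented column, so rank(B) = 2 but rank([B|b]) = 3.
Since the ranks differ, the system is inconsistent.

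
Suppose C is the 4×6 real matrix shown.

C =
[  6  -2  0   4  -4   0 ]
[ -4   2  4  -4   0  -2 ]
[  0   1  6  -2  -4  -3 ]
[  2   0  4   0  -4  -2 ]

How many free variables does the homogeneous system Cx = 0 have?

Row reduce to echelon form.
R2 ← R2 + (2/3)·R1: [0, 2/3, 4, -4/3, -8/3, -2]
R4 ← R4 − (1/3)·R1: [0, 2/3, 4, -4/3, -8/3, -2]
R3 ← R3 − (3/2)·R2: [0, 0, 0, 0, 0, 0]
R4 ← R4 − R2: [0, 0, 0, 0, 0, 0]
2 nonzero rows, so rank(C) = 2.
C has 6 columns; by rank–nullity, nullity = 6 − 2 = 4.

4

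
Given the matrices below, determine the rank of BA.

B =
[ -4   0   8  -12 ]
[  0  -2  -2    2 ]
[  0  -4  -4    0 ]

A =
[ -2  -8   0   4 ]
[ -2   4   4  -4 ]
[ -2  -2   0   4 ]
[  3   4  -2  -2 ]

First compute BA:
[[-44, -32,  24,  40],
 [ 14,   4, -12,  -4],
 [ 16,  -8, -16,   0]]
Now row reduce the product.
R2 ← R2 + (7/22)·R1: [0, -68/11, -48/11, 96/11]
R3 ← R3 + (4/11)·R1: [0, -216/11, -80/11, 160/11]
R3 ← R3 − (54/17)·R2: [0, 0, 112/17, -224/17]
3 nonzero rows, so rank(BA) = 3.

3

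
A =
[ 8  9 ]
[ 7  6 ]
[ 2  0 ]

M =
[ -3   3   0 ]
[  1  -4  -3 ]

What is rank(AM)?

First compute AM:
[[-15, -12, -27],
 [-15,  -3, -18],
 [ -6,   6,   0]]
Now row reduce the product.
R2 ← R2 − R1: [0, 9, 9]
R3 ← R3 − (2/5)·R1: [0, 54/5, 54/5]
R3 ← R3 − (6/5)·R2: [0, 0, 0]
2 nonzero rows, so rank(AM) = 2.

2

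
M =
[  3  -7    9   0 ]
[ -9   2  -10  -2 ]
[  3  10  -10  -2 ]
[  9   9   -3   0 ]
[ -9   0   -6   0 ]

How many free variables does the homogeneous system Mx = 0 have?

Row reduce to echelon form.
R2 ← R2 + (3)·R1: [0, -19, 17, -2]
R3 ← R3 − R1: [0, 17, -19, -2]
R4 ← R4 − (3)·R1: [0, 30, -30, 0]
R5 ← R5 + (3)·R1: [0, -21, 21, 0]
R3 ← R3 + (17/19)·R2: [0, 0, -72/19, -72/19]
R4 ← R4 + (30/19)·R2: [0, 0, -60/19, -60/19]
R5 ← R5 − (21/19)·R2: [0, 0, 42/19, 42/19]
R4 ← R4 − (5/6)·R3: [0, 0, 0, 0]
R5 ← R5 + (7/12)·R3: [0, 0, 0, 0]
3 nonzero rows, so rank(M) = 3.
M has 4 columns; by rank–nullity, nullity = 4 − 3 = 1.

1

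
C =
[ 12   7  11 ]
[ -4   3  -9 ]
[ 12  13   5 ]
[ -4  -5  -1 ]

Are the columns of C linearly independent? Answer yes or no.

no

Row reduce C to echelon form.
R2 ← R2 + (1/3)·R1: [0, 16/3, -16/3]
R3 ← R3 − R1: [0, 6, -6]
R4 ← R4 + (1/3)·R1: [0, -8/3, 8/3]
R3 ← R3 − (9/8)·R2: [0, 0, 0]
R4 ← R4 + (1/2)·R2: [0, 0, 0]
2 pivots among 3 columns.
Only 2 < 3 pivot columns, so the columns are linearly dependent.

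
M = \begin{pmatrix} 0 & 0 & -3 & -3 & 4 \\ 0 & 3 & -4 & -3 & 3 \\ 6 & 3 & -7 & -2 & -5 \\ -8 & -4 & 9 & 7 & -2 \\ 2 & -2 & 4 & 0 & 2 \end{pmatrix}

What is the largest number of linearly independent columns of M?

Row reduce to echelon form.
Swap R1 ↔ R3
R4 ← R4 + (4/3)·R1: [0, 0, -1/3, 13/3, -26/3]
R5 ← R5 − (1/3)·R1: [0, -3, 19/3, 2/3, 11/3]
R5 ← R5 + R2: [0, 0, 7/3, -7/3, 20/3]
R4 ← R4 − (1/9)·R3: [0, 0, 0, 14/3, -82/9]
R5 ← R5 + (7/9)·R3: [0, 0, 0, -14/3, 88/9]
R5 ← R5 + R4: [0, 0, 0, 0, 2/3]
Echelon form has 5 nonzero rows, so rank(M) = 5.
The rank gives the maximum number of linearly independent columns: 5.

5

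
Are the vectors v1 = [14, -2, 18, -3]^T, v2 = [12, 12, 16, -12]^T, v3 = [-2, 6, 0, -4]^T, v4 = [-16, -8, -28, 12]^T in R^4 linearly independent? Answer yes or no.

no

Form the matrix with these vectors as rows and row reduce.
R2 ← R2 − (6/7)·R1: [0, 96/7, 4/7, -66/7]
R3 ← R3 + (1/7)·R1: [0, 40/7, 18/7, -31/7]
R4 ← R4 + (8/7)·R1: [0, -72/7, -52/7, 60/7]
R3 ← R3 − (5/12)·R2: [0, 0, 7/3, -1/2]
R4 ← R4 + (3/4)·R2: [0, 0, -7, 3/2]
R4 ← R4 + (3)·R3: [0, 0, 0, 0]
3 nonzero rows, so the 4 vectors span a space of dimension 3.
Since 3 < 4, the vectors are linearly dependent.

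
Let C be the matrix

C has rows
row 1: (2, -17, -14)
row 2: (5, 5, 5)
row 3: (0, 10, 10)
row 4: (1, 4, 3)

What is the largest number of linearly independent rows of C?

Row reduce to echelon form.
R2 ← R2 − (5/2)·R1: [0, 95/2, 40]
R4 ← R4 − (1/2)·R1: [0, 25/2, 10]
R3 ← R3 − (4/19)·R2: [0, 0, 30/19]
R4 ← R4 − (5/19)·R2: [0, 0, -10/19]
R4 ← R4 + (1/3)·R3: [0, 0, 0]
Echelon form has 3 nonzero rows, so rank(C) = 3.
The rank gives the maximum number of linearly independent rows: 3.

3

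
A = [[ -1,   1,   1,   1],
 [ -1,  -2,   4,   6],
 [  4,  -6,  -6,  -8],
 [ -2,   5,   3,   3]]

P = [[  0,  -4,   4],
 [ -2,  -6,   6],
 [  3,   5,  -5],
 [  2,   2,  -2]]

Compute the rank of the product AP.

First compute AP:
[[  3,   5,  -5],
 [ 28,  48, -48],
 [-22, -26,  26],
 [  5,  -1,   1]]
Now row reduce the product.
R2 ← R2 − (28/3)·R1: [0, 4/3, -4/3]
R3 ← R3 + (22/3)·R1: [0, 32/3, -32/3]
R4 ← R4 − (5/3)·R1: [0, -28/3, 28/3]
R3 ← R3 − (8)·R2: [0, 0, 0]
R4 ← R4 + (7)·R2: [0, 0, 0]
2 nonzero rows, so rank(AP) = 2.

2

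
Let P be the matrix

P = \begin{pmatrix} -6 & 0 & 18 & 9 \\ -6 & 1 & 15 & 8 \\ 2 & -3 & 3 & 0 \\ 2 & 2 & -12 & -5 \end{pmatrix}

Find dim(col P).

Row reduce to echelon form.
R2 ← R2 − R1: [0, 1, -3, -1]
R3 ← R3 + (1/3)·R1: [0, -3, 9, 3]
R4 ← R4 + (1/3)·R1: [0, 2, -6, -2]
R3 ← R3 + (3)·R2: [0, 0, 0, 0]
R4 ← R4 − (2)·R2: [0, 0, 0, 0]
Echelon form has 2 nonzero rows, so rank(P) = 2.
The column space has dimension equal to the rank: 2.

2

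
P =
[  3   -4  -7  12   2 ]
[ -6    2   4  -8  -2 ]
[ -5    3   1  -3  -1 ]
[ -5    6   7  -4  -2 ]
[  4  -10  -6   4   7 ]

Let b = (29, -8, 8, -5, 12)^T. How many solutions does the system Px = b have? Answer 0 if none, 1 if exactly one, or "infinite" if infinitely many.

1

Row reduce the augmented matrix [P | b].
R2 ← R2 + (2)·R1: [0, -6, -10, 16, 2, 50]
R3 ← R3 + (5/3)·R1: [0, -11/3, -32/3, 17, 7/3, 169/3]
R4 ← R4 + (5/3)·R1: [0, -2/3, -14/3, 16, 4/3, 130/3]
R5 ← R5 − (4/3)·R1: [0, -14/3, 10/3, -12, 13/3, -80/3]
R3 ← R3 − (11/18)·R2: [0, 0, -41/9, 65/9, 10/9, 232/9]
R4 ← R4 − (1/9)·R2: [0, 0, -32/9, 128/9, 10/9, 340/9]
R5 ← R5 − (7/9)·R2: [0, 0, 100/9, -220/9, 25/9, -590/9]
R4 ← R4 − (32/41)·R3: [0, 0, 0, 352/41, 10/41, 724/41]
R5 ← R5 + (100/41)·R3: [0, 0, 0, -280/41, 225/41, -110/41]
R5 ← R5 + (35/44)·R4: [0, 0, 0, 0, 125/22, 125/11]
The echelon form has 5 nonzero rows, and every pivot lies in the first 5 columns, so rank(P) = rank([P|b]) = 5.
The system is consistent.
rank = 5 = number of unknowns, so the solution is unique.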